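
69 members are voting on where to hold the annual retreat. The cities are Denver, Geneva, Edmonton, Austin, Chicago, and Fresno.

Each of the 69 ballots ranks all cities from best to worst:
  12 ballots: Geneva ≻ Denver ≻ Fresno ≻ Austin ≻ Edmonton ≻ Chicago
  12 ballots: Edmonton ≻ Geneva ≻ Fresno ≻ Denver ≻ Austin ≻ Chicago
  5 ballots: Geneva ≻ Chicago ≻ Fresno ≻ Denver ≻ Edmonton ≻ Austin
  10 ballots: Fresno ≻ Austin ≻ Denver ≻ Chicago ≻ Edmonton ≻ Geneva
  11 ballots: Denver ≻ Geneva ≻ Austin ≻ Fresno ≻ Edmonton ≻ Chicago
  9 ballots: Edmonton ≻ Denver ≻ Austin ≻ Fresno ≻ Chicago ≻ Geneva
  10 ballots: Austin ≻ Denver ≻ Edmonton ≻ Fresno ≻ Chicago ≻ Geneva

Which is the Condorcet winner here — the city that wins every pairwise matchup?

Denver vs Geneva: 40–29
Denver vs Edmonton: 48–21
Denver vs Austin: 49–20
Denver vs Chicago: 64–5
Denver vs Fresno: 42–27
Denver beats every other city.

Denver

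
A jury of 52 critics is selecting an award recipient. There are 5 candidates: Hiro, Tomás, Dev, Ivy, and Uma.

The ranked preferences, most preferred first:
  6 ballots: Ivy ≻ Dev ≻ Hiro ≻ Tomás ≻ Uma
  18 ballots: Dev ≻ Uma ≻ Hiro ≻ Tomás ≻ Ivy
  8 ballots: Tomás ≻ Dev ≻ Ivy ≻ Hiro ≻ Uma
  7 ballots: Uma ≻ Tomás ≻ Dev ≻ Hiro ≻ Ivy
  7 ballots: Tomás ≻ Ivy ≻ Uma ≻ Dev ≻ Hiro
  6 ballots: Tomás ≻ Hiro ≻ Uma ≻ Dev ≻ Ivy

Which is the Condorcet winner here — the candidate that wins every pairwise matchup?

Tomás

Tomás vs Hiro: 28–24
Tomás vs Dev: 28–24
Tomás vs Ivy: 46–6
Tomás vs Uma: 27–25
Tomás beats every other candidate.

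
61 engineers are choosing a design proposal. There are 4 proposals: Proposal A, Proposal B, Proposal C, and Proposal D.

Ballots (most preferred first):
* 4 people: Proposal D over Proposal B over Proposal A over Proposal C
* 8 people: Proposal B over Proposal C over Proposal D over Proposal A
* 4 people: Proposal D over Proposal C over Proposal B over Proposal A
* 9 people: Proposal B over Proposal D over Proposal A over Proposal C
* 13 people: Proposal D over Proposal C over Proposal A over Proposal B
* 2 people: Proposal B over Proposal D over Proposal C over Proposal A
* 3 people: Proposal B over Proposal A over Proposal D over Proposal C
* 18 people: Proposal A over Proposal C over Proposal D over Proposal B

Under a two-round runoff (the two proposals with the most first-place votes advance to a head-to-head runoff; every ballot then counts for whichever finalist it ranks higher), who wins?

Round 1 first-place votes: Proposal A 18, Proposal B 22, Proposal C 0, Proposal D 21. Proposal B and Proposal D advance.
Runoff: Proposal B is ranked above Proposal D on 22 ballots, Proposal D above Proposal B on 39.

Proposal D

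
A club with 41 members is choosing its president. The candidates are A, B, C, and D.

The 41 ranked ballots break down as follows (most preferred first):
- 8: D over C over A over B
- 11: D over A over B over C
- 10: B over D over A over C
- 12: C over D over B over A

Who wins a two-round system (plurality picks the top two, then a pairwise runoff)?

Round 1 first-place votes: A 0, B 10, C 12, D 19. D and C advance.
Runoff: D is ranked above C on 29 ballots, C above D on 12.

D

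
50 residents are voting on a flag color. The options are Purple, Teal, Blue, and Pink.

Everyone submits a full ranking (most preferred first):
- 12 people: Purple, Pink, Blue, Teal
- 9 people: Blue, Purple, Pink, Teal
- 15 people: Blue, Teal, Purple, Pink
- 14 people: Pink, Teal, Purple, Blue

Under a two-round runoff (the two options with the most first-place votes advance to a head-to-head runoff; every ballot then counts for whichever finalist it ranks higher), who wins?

Pink

Round 1 first-place votes: Purple 12, Teal 0, Blue 24, Pink 14. Blue and Pink advance.
Runoff: Blue is ranked above Pink on 24 ballots, Pink above Blue on 26.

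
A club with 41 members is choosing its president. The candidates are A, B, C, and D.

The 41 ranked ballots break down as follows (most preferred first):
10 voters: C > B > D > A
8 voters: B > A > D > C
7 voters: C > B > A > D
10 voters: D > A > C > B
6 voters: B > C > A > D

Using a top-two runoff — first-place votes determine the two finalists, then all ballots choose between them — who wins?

C

Round 1 first-place votes: A 0, B 14, C 17, D 10. C and B advance.
Runoff: C is ranked above B on 27 ballots, B above C on 14.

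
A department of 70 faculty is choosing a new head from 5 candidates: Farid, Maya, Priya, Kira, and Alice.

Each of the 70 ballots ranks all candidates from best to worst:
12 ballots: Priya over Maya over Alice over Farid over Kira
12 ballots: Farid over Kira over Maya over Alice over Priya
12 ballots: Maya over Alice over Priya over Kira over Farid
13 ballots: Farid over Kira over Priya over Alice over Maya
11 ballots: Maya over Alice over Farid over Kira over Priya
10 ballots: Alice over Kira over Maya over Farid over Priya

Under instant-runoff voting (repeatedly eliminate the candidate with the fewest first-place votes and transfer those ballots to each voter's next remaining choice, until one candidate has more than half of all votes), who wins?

Maya

Round 1: Farid 25, Maya 23, Priya 12, Kira 0, Alice 10. Kira eliminated.
Round 2: Farid 25, Maya 23, Priya 12, Alice 10. Alice eliminated.
Round 3: Farid 25, Maya 33, Priya 12. Priya eliminated.
Round 4: Farid 25, Maya 45. Maya has a majority (≥36).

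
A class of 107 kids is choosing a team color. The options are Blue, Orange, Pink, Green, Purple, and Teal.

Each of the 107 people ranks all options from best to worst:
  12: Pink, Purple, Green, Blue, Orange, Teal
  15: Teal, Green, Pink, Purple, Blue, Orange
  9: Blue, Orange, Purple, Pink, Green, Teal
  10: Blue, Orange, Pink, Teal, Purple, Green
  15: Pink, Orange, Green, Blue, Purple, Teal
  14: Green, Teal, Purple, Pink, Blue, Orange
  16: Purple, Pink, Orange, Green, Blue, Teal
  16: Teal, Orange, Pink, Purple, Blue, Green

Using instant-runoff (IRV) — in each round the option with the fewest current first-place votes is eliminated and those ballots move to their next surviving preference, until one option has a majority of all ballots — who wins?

Round 1: Blue 19, Orange 0, Pink 27, Green 14, Purple 16, Teal 31. Orange eliminated.
Round 2: Blue 19, Pink 27, Green 14, Purple 16, Teal 31. Green eliminated.
Round 3: Blue 19, Pink 27, Purple 16, Teal 45. Purple eliminated.
Round 4: Blue 19, Pink 43, Teal 45. Blue eliminated.
Round 5: Pink 62, Teal 45. Pink has a majority (≥54).

Pink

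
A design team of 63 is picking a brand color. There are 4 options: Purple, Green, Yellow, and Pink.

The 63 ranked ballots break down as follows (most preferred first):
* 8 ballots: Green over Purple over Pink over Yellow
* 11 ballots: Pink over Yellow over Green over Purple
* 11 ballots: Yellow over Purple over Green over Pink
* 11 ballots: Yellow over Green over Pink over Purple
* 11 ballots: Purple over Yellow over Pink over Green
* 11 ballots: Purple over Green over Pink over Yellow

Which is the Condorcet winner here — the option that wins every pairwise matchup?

Yellow

Yellow vs Purple: 33–30
Yellow vs Green: 44–19
Yellow vs Pink: 33–30
Yellow beats every other option.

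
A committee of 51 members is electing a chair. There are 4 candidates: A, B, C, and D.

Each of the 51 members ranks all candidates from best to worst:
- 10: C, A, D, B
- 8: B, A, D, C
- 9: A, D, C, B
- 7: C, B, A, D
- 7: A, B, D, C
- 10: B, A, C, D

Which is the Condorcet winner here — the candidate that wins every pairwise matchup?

A vs B: 26–25
A vs C: 34–17
A vs D: 51–0
A beats every other candidate.

A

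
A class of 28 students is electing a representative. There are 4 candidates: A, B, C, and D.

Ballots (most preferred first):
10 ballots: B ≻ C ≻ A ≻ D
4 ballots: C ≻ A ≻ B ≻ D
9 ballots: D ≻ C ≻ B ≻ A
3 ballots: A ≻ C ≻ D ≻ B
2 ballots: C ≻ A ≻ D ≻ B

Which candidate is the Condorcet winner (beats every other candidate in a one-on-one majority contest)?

C vs A: 25–3
C vs B: 18–10
C vs D: 19–9
C beats every other candidate.

C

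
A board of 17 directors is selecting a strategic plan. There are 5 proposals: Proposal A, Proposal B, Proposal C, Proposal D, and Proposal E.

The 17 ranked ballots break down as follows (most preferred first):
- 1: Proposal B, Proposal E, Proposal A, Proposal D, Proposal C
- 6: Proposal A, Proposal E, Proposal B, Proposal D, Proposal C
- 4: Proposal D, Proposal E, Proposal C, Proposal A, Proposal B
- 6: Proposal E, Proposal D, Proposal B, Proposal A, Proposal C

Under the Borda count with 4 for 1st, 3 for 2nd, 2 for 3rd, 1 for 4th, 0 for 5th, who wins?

Proposal A: 1×2 + 6×4 + 4×1 + 6×1 = 36
Proposal B: 1×4 + 6×2 + 4×0 + 6×2 = 28
Proposal C: 1×0 + 6×0 + 4×2 + 6×0 = 8
Proposal D: 1×1 + 6×1 + 4×4 + 6×3 = 41
Proposal E: 1×3 + 6×3 + 4×3 + 6×4 = 57

Proposal E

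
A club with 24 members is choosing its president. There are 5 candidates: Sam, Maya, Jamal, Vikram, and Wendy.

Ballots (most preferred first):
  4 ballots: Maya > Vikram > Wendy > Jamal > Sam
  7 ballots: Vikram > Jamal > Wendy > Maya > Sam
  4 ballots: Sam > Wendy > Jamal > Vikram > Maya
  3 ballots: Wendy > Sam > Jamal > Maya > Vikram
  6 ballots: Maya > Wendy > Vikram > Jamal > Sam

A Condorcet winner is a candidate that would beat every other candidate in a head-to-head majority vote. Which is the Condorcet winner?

Wendy vs Sam: 20–4
Wendy vs Maya: 14–10
Wendy vs Jamal: 17–7
Wendy vs Vikram: 13–11
Wendy beats every other candidate.

Wendy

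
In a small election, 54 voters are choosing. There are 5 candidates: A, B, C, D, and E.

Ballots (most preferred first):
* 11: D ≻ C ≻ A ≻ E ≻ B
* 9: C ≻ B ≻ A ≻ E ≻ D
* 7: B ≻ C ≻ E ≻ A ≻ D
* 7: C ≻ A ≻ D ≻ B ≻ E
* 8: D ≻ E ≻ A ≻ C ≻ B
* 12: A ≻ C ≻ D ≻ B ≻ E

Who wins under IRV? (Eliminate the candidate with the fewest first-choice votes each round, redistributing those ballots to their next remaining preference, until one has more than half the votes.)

Round 1: A 12, B 7, C 16, D 19, E 0. E eliminated.
Round 2: A 12, B 7, C 16, D 19. B eliminated.
Round 3: A 12, C 23, D 19. A eliminated.
Round 4: C 35, D 19. C has a majority (≥28).

C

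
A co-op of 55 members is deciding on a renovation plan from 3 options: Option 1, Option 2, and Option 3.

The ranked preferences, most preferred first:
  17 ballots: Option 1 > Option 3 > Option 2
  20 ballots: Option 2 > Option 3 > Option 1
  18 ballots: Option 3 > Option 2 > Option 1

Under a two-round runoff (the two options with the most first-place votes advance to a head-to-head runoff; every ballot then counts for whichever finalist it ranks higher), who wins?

Option 3

Round 1 first-place votes: Option 1 17, Option 2 20, Option 3 18. Option 2 and Option 3 advance.
Runoff: Option 2 is ranked above Option 3 on 20 ballots, Option 3 above Option 2 on 35.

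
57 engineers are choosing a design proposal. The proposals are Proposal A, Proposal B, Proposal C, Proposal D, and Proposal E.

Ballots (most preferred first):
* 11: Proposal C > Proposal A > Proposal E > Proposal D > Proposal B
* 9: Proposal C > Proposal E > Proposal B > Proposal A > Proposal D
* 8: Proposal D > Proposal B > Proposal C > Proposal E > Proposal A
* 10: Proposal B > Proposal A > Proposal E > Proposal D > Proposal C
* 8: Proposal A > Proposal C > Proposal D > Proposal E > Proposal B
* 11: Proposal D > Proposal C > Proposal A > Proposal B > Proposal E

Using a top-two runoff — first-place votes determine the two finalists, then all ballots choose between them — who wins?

Round 1 first-place votes: Proposal A 8, Proposal B 10, Proposal C 20, Proposal D 19, Proposal E 0. Proposal C and Proposal D advance.
Runoff: Proposal C is ranked above Proposal D on 28 ballots, Proposal D above Proposal C on 29.

Proposal D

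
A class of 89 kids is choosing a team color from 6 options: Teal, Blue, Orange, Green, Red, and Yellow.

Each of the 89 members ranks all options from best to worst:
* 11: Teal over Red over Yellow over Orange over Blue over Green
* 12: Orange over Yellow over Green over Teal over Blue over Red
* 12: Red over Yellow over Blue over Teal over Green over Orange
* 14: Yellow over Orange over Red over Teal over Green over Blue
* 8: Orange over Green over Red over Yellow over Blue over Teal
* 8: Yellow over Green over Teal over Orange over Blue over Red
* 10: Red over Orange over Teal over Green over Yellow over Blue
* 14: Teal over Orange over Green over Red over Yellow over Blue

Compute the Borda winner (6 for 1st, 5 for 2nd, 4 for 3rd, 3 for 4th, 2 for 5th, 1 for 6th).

Orange

Teal: 11×6 + 12×3 + 12×3 + 14×3 + 8×1 + 8×4 + 10×4 + 14×6 = 344
Blue: 11×2 + 12×2 + 12×4 + 14×1 + 8×2 + 8×2 + 10×1 + 14×1 = 164
Orange: 11×3 + 12×6 + 12×1 + 14×5 + 8×6 + 8×3 + 10×5 + 14×5 = 379
Green: 11×1 + 12×4 + 12×2 + 14×2 + 8×5 + 8×5 + 10×3 + 14×4 = 277
Red: 11×5 + 12×1 + 12×6 + 14×4 + 8×4 + 8×1 + 10×6 + 14×3 = 337
Yellow: 11×4 + 12×5 + 12×5 + 14×6 + 8×3 + 8×6 + 10×2 + 14×2 = 368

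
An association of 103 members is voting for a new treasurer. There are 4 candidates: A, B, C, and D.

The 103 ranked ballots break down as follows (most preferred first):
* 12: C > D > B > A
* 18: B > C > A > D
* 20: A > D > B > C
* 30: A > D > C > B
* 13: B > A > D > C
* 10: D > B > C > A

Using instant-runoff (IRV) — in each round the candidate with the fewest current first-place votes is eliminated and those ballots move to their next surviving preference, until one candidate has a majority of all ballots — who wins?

B

Round 1: A 50, B 31, C 12, D 10. D eliminated.
Round 2: A 50, B 41, C 12. C eliminated.
Round 3: A 50, B 53. B has a majority (≥52).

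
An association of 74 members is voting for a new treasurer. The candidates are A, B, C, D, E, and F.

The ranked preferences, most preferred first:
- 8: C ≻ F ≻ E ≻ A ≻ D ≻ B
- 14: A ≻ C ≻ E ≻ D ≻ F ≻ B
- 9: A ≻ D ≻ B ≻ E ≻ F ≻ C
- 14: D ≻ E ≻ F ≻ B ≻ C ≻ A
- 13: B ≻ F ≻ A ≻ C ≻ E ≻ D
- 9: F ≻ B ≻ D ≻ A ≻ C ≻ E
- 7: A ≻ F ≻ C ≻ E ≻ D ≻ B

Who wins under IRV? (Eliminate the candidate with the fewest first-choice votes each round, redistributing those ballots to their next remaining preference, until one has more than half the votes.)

Round 1: A 30, B 13, C 8, D 14, E 0, F 9. E eliminated.
Round 2: A 30, B 13, C 8, D 14, F 9. C eliminated.
Round 3: A 30, B 13, D 14, F 17. B eliminated.
Round 4: A 30, D 14, F 30. D eliminated.
Round 5: A 30, F 44. F has a majority (≥38).

F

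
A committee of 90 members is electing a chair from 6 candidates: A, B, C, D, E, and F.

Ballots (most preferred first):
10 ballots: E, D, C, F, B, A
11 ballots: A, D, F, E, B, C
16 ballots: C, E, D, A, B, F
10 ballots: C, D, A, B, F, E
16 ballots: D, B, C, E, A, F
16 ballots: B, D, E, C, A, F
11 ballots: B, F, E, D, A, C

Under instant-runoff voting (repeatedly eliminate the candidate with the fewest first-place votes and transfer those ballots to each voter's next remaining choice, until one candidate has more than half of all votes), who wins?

Round 1: A 11, B 27, C 26, D 16, E 10, F 0. F eliminated.
Round 2: A 11, B 27, C 26, D 16, E 10. E eliminated.
Round 3: A 11, B 27, C 26, D 26. A eliminated.
Round 4: B 27, C 26, D 37. C eliminated.
Round 5: B 27, D 63. D has a majority (≥46).

D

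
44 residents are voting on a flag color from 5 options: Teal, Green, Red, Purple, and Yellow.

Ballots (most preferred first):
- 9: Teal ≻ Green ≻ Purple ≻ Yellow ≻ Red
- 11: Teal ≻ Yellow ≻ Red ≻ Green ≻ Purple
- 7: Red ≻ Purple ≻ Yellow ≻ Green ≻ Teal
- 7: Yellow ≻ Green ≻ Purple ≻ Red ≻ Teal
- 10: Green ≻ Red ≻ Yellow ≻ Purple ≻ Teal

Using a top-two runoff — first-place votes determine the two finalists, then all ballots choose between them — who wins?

Round 1 first-place votes: Teal 20, Green 10, Red 7, Purple 0, Yellow 7. Teal and Green advance.
Runoff: Teal is ranked above Green on 20 ballots, Green above Teal on 24.

Green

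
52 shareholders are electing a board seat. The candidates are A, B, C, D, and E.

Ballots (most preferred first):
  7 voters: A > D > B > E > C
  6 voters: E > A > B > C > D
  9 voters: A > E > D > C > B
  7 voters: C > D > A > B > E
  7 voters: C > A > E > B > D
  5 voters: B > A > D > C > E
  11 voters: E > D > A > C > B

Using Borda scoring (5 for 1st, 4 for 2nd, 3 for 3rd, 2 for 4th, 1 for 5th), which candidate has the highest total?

A

A: 7×5 + 6×4 + 9×5 + 7×3 + 7×4 + 5×4 + 11×3 = 206
B: 7×3 + 6×3 + 9×1 + 7×2 + 7×2 + 5×5 + 11×1 = 112
C: 7×1 + 6×2 + 9×2 + 7×5 + 7×5 + 5×2 + 11×2 = 139
D: 7×4 + 6×1 + 9×3 + 7×4 + 7×1 + 5×3 + 11×4 = 155
E: 7×2 + 6×5 + 9×4 + 7×1 + 7×3 + 5×1 + 11×5 = 168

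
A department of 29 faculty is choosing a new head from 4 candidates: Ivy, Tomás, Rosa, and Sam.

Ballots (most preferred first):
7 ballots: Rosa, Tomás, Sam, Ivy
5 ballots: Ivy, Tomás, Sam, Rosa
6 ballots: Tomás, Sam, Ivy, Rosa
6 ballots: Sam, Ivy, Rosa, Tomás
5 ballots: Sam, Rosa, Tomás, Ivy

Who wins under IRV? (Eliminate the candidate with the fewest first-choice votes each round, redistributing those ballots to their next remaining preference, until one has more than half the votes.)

Round 1: Ivy 5, Tomás 6, Rosa 7, Sam 11. Ivy eliminated.
Round 2: Tomás 11, Rosa 7, Sam 11. Rosa eliminated.
Round 3: Tomás 18, Sam 11. Tomás has a majority (≥15).

Tomás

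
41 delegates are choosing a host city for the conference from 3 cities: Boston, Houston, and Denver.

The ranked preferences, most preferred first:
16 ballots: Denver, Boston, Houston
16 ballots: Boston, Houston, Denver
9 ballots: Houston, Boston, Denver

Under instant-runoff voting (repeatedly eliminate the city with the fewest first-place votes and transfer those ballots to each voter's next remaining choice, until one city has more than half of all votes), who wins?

Round 1: Boston 16, Houston 9, Denver 16. Houston eliminated.
Round 2: Boston 25, Denver 16. Boston has a majority (≥21).

Boston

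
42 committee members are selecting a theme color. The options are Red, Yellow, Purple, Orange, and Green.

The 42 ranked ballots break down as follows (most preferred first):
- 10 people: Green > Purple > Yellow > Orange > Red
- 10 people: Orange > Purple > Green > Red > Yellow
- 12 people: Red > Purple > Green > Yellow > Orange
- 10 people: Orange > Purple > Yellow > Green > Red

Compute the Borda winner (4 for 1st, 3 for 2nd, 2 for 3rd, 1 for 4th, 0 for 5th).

Red: 10×0 + 10×1 + 12×4 + 10×0 = 58
Yellow: 10×2 + 10×0 + 12×1 + 10×2 = 52
Purple: 10×3 + 10×3 + 12×3 + 10×3 = 126
Orange: 10×1 + 10×4 + 12×0 + 10×4 = 90
Green: 10×4 + 10×2 + 12×2 + 10×1 = 94

Purple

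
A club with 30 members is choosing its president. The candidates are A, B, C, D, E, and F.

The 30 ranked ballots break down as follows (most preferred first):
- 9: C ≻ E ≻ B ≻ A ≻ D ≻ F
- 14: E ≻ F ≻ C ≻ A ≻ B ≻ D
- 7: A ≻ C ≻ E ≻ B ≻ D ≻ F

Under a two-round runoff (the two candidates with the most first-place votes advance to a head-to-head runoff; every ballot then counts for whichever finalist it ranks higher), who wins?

C

Round 1 first-place votes: A 7, B 0, C 9, D 0, E 14, F 0. E and C advance.
Runoff: E is ranked above C on 14 ballots, C above E on 16.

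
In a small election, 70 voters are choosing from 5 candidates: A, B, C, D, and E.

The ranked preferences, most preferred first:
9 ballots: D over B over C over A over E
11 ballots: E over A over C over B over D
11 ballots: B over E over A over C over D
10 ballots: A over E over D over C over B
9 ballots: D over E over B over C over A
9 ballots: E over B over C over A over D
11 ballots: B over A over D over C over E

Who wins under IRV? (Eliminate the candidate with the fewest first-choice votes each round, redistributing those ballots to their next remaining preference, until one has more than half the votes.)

Round 1: A 10, B 22, C 0, D 18, E 20. C eliminated.
Round 2: A 10, B 22, D 18, E 20. A eliminated.
Round 3: B 22, D 18, E 30. D eliminated.
Round 4: B 31, E 39. E has a majority (≥36).

E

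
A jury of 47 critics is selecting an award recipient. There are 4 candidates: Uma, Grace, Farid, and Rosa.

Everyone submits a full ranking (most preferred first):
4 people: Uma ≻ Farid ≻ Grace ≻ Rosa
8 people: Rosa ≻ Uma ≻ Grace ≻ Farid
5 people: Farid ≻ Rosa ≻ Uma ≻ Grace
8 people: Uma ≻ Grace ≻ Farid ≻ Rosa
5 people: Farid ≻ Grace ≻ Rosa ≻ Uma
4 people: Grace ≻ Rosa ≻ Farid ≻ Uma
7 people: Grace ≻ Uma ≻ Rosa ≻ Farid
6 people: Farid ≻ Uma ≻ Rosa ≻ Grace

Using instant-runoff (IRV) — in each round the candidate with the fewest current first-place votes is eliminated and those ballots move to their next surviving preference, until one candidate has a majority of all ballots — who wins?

Round 1: Uma 12, Grace 11, Farid 16, Rosa 8. Rosa eliminated.
Round 2: Uma 20, Grace 11, Farid 16. Grace eliminated.
Round 3: Uma 27, Farid 20. Uma has a majority (≥24).

Uma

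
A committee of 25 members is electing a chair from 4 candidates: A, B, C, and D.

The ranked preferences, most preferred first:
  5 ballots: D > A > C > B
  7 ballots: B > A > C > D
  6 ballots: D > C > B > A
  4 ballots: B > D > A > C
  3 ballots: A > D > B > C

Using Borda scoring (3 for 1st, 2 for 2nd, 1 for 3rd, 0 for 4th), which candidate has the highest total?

A: 5×2 + 7×2 + 6×0 + 4×1 + 3×3 = 37
B: 5×0 + 7×3 + 6×1 + 4×3 + 3×1 = 42
C: 5×1 + 7×1 + 6×2 + 4×0 + 3×0 = 24
D: 5×3 + 7×0 + 6×3 + 4×2 + 3×2 = 47

D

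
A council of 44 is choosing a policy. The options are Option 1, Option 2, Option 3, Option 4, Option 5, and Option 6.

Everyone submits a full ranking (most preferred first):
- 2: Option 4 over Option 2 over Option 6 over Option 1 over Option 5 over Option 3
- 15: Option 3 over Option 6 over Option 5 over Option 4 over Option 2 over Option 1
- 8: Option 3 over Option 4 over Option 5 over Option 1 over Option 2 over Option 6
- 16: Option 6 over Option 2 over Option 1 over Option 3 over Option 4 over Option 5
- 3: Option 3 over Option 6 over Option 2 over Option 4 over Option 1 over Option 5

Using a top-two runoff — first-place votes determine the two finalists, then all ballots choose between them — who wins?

Round 1 first-place votes: Option 1 0, Option 2 0, Option 3 26, Option 4 2, Option 5 0, Option 6 16. Option 3 and Option 6 advance.
Runoff: Option 3 is ranked above Option 6 on 26 ballots, Option 6 above Option 3 on 18.

Option 3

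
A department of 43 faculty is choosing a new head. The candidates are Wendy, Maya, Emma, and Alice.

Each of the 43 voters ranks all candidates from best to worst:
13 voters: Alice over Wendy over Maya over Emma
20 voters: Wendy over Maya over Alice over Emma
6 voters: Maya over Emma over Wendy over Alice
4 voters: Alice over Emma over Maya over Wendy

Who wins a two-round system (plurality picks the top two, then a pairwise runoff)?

Wendy

Round 1 first-place votes: Wendy 20, Maya 6, Emma 0, Alice 17. Wendy and Alice advance.
Runoff: Wendy is ranked above Alice on 26 ballots, Alice above Wendy on 17.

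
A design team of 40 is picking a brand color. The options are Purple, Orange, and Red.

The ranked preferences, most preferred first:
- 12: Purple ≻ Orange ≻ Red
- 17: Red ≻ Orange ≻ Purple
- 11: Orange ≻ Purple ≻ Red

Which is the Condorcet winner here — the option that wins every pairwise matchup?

Orange vs Purple: 28–12
Orange vs Red: 23–17
Orange beats every other option.

Orange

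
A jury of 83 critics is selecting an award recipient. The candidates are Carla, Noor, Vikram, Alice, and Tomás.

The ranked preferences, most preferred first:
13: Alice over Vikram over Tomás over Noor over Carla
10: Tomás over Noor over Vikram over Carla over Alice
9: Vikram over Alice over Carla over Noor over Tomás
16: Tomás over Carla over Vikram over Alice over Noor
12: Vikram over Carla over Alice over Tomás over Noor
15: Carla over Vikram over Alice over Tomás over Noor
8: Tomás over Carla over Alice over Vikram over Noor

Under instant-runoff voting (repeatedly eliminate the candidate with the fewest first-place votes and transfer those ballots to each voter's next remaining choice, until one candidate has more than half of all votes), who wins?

Round 1: Carla 15, Noor 0, Vikram 21, Alice 13, Tomás 34. Noor eliminated.
Round 2: Carla 15, Vikram 21, Alice 13, Tomás 34. Alice eliminated.
Round 3: Carla 15, Vikram 34, Tomás 34. Carla eliminated.
Round 4: Vikram 49, Tomás 34. Vikram has a majority (≥42).

Vikram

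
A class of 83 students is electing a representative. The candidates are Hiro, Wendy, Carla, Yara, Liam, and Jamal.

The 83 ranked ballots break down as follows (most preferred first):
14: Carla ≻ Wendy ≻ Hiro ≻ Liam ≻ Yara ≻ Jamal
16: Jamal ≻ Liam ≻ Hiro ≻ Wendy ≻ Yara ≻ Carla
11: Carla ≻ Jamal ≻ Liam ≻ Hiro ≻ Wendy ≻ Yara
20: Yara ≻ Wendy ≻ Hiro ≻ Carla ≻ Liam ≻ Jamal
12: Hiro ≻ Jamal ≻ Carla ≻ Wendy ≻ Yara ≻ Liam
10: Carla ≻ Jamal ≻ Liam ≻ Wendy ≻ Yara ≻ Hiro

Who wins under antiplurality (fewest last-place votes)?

Last-place votes: Hiro 10, Wendy 0, Carla 16, Yara 11, Liam 12, Jamal 34.

Wendy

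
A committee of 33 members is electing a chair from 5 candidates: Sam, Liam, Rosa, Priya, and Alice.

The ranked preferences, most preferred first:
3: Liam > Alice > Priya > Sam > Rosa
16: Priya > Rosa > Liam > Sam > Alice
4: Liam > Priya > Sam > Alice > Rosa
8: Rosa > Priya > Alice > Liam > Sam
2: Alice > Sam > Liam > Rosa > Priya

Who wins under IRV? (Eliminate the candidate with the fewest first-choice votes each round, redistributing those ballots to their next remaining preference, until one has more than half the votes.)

Priya

Round 1: Sam 0, Liam 7, Rosa 8, Priya 16, Alice 2. Sam eliminated.
Round 2: Liam 7, Rosa 8, Priya 16, Alice 2. Alice eliminated.
Round 3: Liam 9, Rosa 8, Priya 16. Rosa eliminated.
Round 4: Liam 9, Priya 24. Priya has a majority (≥17).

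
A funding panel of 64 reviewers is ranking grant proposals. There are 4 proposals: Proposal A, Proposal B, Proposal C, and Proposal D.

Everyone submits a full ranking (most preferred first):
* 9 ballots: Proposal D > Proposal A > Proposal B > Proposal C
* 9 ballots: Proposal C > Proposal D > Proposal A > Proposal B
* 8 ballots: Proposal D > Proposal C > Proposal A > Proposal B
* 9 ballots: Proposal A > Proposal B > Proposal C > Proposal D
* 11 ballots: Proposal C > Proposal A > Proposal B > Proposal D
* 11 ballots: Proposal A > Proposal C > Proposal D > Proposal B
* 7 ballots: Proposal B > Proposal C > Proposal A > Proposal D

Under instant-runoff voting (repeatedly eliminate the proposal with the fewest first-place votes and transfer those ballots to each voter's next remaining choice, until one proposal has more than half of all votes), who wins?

Proposal C

Round 1: Proposal A 20, Proposal B 7, Proposal C 20, Proposal D 17. Proposal B eliminated.
Round 2: Proposal A 20, Proposal C 27, Proposal D 17. Proposal D eliminated.
Round 3: Proposal A 29, Proposal C 35. Proposal C has a majority (≥33).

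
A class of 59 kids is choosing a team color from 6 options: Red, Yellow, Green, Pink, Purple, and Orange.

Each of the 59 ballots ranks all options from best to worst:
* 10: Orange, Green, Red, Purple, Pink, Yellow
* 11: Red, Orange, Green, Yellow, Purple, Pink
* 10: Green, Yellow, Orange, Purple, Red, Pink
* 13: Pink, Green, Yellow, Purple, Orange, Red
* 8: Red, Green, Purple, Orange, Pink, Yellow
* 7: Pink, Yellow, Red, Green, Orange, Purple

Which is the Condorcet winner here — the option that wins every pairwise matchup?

Green

Green vs Red: 33–26
Green vs Yellow: 52–7
Green vs Pink: 39–20
Green vs Purple: 59–0
Green vs Orange: 38–21
Green beats every other option.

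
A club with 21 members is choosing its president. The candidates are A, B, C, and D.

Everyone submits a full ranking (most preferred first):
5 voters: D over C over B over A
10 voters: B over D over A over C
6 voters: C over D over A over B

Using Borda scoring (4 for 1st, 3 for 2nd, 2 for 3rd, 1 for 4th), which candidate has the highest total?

A: 5×1 + 10×2 + 6×2 = 37
B: 5×2 + 10×4 + 6×1 = 56
C: 5×3 + 10×1 + 6×4 = 49
D: 5×4 + 10×3 + 6×3 = 68

D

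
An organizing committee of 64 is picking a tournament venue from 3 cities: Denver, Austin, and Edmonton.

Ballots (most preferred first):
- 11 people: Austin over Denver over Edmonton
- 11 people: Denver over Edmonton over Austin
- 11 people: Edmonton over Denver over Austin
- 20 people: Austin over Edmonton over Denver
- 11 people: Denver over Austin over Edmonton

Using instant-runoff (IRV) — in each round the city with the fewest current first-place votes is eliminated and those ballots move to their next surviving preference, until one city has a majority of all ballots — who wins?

Denver

Round 1: Denver 22, Austin 31, Edmonton 11. Edmonton eliminated.
Round 2: Denver 33, Austin 31. Denver has a majority (≥33).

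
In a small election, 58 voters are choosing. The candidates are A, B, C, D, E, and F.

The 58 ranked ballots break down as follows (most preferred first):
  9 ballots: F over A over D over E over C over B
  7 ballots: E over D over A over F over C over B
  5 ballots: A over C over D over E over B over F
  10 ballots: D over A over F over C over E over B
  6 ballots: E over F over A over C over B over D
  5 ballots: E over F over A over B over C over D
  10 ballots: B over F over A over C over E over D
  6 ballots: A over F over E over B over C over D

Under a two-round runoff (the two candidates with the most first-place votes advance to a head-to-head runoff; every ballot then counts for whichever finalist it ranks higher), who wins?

Round 1 first-place votes: A 11, B 10, C 0, D 10, E 18, F 9. E and A advance.
Runoff: E is ranked above A on 18 ballots, A above E on 40.

A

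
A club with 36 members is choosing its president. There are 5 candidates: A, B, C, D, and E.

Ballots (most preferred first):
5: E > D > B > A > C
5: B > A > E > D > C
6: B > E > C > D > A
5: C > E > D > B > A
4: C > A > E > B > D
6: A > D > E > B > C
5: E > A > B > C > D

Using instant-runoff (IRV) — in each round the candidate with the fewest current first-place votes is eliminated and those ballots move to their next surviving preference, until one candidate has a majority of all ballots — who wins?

E

Round 1: A 6, B 11, C 9, D 0, E 10. D eliminated.
Round 2: A 6, B 11, C 9, E 10. A eliminated.
Round 3: B 11, C 9, E 16. C eliminated.
Round 4: B 11, E 25. E has a majority (≥19).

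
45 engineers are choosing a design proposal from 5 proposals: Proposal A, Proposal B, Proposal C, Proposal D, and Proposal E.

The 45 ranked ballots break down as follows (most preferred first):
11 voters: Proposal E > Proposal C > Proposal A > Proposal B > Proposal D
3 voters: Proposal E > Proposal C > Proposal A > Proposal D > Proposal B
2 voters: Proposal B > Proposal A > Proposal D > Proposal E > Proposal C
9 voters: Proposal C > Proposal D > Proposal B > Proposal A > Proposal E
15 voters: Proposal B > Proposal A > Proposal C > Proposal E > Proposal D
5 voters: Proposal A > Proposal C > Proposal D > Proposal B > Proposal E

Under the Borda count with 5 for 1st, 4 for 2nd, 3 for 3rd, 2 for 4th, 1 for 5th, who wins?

Proposal C

Proposal A: 11×3 + 3×3 + 2×4 + 9×2 + 15×4 + 5×5 = 153
Proposal B: 11×2 + 3×1 + 2×5 + 9×3 + 15×5 + 5×2 = 147
Proposal C: 11×4 + 3×4 + 2×1 + 9×5 + 15×3 + 5×4 = 168
Proposal D: 11×1 + 3×2 + 2×3 + 9×4 + 15×1 + 5×3 = 89
Proposal E: 11×5 + 3×5 + 2×2 + 9×1 + 15×2 + 5×1 = 118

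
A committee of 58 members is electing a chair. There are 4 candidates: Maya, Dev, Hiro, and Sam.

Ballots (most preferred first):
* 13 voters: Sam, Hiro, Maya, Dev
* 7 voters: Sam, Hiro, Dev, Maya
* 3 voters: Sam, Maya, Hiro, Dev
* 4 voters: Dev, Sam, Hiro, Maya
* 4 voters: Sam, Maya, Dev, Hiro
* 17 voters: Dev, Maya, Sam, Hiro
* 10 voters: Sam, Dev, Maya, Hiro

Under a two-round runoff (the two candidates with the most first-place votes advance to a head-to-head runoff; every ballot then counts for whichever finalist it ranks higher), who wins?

Round 1 first-place votes: Maya 0, Dev 21, Hiro 0, Sam 37. Sam and Dev advance.
Runoff: Sam is ranked above Dev on 37 ballots, Dev above Sam on 21.

Sam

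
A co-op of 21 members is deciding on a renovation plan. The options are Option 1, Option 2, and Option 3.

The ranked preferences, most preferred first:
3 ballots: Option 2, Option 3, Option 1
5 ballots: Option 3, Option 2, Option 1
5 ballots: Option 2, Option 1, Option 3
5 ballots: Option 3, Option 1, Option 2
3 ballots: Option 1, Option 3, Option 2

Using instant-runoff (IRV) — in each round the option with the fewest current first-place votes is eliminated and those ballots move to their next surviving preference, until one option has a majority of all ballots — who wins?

Round 1: Option 1 3, Option 2 8, Option 3 10. Option 1 eliminated.
Round 2: Option 2 8, Option 3 13. Option 3 has a majority (≥11).

Option 3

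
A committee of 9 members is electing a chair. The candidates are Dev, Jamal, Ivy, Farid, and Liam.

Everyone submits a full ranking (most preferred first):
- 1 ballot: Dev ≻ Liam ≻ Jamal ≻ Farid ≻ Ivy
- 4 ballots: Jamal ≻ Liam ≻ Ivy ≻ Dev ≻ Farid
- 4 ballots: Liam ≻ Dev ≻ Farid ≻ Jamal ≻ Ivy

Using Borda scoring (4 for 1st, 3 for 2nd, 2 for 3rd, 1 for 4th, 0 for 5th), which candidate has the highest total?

Dev: 1×4 + 4×1 + 4×3 = 20
Jamal: 1×2 + 4×4 + 4×1 = 22
Ivy: 1×0 + 4×2 + 4×0 = 8
Farid: 1×1 + 4×0 + 4×2 = 9
Liam: 1×3 + 4×3 + 4×4 = 31

Liam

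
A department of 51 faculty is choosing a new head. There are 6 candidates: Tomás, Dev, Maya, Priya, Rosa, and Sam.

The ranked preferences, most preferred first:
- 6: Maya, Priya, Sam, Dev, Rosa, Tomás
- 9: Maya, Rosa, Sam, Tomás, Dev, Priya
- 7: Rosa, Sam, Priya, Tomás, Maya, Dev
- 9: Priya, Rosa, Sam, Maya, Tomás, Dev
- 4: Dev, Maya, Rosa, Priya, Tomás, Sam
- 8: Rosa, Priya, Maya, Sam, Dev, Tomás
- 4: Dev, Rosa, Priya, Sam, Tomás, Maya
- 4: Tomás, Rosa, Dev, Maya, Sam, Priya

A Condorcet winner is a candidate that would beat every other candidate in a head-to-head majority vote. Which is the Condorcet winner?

Rosa

Rosa vs Tomás: 47–4
Rosa vs Dev: 37–14
Rosa vs Maya: 32–19
Rosa vs Priya: 36–15
Rosa vs Sam: 45–6
Rosa beats every other candidate.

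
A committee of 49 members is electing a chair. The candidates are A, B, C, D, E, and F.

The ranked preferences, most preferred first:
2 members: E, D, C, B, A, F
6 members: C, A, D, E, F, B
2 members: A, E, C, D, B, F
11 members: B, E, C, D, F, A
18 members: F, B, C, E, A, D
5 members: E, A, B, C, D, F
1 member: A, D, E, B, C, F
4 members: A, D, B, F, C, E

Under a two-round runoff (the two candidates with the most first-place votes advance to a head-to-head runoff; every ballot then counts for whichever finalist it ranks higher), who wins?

B

Round 1 first-place votes: A 7, B 11, C 6, D 0, E 7, F 18. F and B advance.
Runoff: F is ranked above B on 24 ballots, B above F on 25.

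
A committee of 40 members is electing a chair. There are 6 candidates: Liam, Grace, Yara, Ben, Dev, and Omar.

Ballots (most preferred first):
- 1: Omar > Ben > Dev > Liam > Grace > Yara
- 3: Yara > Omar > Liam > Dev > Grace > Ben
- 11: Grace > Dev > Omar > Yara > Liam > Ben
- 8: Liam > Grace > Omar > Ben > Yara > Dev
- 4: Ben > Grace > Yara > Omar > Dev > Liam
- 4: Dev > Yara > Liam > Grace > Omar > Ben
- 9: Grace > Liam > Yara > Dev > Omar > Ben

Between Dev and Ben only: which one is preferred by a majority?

Dev is ranked above Ben on 27 ballots; Ben above Dev on 13.

Dev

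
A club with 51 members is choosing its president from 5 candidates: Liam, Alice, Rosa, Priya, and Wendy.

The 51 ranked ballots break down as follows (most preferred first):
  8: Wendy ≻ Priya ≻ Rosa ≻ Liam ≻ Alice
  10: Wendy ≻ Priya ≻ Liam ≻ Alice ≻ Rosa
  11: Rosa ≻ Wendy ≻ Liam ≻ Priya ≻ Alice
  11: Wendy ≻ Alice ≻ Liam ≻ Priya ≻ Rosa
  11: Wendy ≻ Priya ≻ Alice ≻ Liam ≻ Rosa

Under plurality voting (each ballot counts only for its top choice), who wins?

Wendy

First-place votes: Liam 0, Alice 0, Rosa 11, Priya 0, Wendy 40.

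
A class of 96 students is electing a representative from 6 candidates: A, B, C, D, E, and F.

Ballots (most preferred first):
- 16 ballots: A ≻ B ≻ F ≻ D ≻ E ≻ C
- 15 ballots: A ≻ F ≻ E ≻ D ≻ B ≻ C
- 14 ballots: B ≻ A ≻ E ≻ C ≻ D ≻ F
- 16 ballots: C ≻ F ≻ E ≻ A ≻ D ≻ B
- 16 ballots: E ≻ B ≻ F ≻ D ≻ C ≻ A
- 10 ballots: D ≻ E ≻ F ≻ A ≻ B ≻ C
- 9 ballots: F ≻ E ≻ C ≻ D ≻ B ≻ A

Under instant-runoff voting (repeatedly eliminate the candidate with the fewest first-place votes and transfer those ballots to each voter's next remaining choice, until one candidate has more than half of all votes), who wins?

E

Round 1: A 31, B 14, C 16, D 10, E 16, F 9. F eliminated.
Round 2: A 31, B 14, C 16, D 10, E 25. D eliminated.
Round 3: A 31, B 14, C 16, E 35. B eliminated.
Round 4: A 45, C 16, E 35. C eliminated.
Round 5: A 45, E 51. E has a majority (≥49).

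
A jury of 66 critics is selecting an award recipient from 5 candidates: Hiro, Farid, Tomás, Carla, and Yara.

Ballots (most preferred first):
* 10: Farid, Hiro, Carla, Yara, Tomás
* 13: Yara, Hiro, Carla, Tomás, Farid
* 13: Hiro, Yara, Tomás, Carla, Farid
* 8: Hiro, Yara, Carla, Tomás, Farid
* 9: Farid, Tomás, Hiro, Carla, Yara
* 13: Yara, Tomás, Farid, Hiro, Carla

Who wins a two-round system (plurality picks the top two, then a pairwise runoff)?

Round 1 first-place votes: Hiro 21, Farid 19, Tomás 0, Carla 0, Yara 26. Yara and Hiro advance.
Runoff: Yara is ranked above Hiro on 26 ballots, Hiro above Yara on 40.

Hiro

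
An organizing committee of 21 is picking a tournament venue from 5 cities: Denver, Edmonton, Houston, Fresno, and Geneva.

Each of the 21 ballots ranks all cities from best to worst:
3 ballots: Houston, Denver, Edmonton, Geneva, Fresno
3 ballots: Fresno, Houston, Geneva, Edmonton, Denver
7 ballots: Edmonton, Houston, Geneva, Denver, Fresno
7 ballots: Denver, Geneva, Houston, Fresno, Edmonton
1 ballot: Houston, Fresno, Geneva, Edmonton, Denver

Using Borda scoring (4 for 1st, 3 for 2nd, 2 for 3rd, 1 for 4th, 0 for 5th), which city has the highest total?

Houston

Denver: 3×3 + 3×0 + 7×1 + 7×4 + 1×0 = 44
Edmonton: 3×2 + 3×1 + 7×4 + 7×0 + 1×1 = 38
Houston: 3×4 + 3×3 + 7×3 + 7×2 + 1×4 = 60
Fresno: 3×0 + 3×4 + 7×0 + 7×1 + 1×3 = 22
Geneva: 3×1 + 3×2 + 7×2 + 7×3 + 1×2 = 46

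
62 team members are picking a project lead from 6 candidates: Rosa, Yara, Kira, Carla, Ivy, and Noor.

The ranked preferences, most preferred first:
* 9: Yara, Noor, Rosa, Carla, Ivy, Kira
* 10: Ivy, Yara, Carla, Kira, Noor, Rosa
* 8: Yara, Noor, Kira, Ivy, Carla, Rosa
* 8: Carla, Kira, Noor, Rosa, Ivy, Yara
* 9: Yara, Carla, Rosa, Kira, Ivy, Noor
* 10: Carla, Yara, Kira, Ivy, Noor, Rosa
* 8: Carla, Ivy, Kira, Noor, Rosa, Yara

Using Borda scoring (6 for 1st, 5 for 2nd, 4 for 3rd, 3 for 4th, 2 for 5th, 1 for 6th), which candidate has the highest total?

Carla

Rosa: 9×4 + 10×1 + 8×1 + 8×3 + 9×4 + 10×1 + 8×2 = 140
Yara: 9×6 + 10×5 + 8×6 + 8×1 + 9×6 + 10×5 + 8×1 = 272
Kira: 9×1 + 10×3 + 8×4 + 8×5 + 9×3 + 10×4 + 8×4 = 210
Carla: 9×3 + 10×4 + 8×2 + 8×6 + 9×5 + 10×6 + 8×6 = 284
Ivy: 9×2 + 10×6 + 8×3 + 8×2 + 9×2 + 10×3 + 8×5 = 206
Noor: 9×5 + 10×2 + 8×5 + 8×4 + 9×1 + 10×2 + 8×3 = 190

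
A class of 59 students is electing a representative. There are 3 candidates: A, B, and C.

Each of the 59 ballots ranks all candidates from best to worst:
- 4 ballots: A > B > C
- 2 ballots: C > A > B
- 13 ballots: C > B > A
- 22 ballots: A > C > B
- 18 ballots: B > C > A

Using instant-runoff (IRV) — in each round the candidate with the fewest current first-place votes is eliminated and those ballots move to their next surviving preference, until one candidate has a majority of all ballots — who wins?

B

Round 1: A 26, B 18, C 15. C eliminated.
Round 2: A 28, B 31. B has a majority (≥30).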